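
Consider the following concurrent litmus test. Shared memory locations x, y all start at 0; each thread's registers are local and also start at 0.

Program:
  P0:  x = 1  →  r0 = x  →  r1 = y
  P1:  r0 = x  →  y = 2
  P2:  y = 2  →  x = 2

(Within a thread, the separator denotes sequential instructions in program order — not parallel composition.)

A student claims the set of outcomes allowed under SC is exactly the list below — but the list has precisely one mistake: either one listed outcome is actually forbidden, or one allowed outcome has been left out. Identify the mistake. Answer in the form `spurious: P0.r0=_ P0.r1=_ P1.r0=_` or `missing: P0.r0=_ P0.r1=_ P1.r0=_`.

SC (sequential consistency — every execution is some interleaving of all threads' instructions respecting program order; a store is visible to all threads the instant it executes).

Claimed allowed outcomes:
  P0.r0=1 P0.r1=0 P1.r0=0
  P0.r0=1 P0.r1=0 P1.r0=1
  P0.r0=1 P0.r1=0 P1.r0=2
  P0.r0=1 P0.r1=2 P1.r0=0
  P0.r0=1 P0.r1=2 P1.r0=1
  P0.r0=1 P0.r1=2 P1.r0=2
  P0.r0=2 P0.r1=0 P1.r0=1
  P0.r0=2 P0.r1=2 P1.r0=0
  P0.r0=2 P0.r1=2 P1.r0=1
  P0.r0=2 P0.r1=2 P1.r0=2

outcome vector order: (P0.r0,P0.r1,P1.r0)
SC: 9 outcomes — {(1,0,0); (1,0,1); (1,0,2); (1,2,0); (1,2,1); (1,2,2); (2,2,0); (2,2,1); (2,2,2)}
claimed∖SC = {(2,0,1)}

spurious: P0.r0=2 P0.r1=0 P1.r0=1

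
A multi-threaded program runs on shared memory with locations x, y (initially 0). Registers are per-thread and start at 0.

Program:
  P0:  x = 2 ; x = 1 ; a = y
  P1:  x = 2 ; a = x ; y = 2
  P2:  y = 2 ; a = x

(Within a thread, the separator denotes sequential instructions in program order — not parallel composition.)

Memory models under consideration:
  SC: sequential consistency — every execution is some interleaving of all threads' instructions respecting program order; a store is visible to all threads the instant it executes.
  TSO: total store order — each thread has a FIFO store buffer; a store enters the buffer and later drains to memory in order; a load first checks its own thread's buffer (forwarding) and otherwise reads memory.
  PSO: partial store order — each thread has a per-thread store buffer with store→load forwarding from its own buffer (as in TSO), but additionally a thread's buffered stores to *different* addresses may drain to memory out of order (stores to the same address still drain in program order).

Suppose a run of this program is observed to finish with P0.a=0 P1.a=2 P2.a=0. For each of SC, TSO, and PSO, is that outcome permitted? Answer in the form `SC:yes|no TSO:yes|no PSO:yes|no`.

SC:no TSO:yes PSO:yes

outcome vector order: (P0.a,P1.a,P2.a)
SC (9): 0/1/1, 0/2/1, 0/2/2, 2/1/0, 2/1/1, 2/1/2, 2/2/0, 2/2/1, 2/2/2
TSO (12): 0/1/0, 0/1/1, 0/1/2, 0/2/0, 0/2/1, 0/2/2, 2/1/0, 2/1/1, 2/1/2, 2/2/0, 2/2/1, 2/2/2
PSO (12): 0/1/0, 0/1/1, 0/1/2, 0/2/0, 0/2/1, 0/2/2, 2/1/0, 2/1/1, 2/1/2, 2/2/0, 2/2/1, 2/2/2
target 0/2/0 ∈ {TSO,PSO}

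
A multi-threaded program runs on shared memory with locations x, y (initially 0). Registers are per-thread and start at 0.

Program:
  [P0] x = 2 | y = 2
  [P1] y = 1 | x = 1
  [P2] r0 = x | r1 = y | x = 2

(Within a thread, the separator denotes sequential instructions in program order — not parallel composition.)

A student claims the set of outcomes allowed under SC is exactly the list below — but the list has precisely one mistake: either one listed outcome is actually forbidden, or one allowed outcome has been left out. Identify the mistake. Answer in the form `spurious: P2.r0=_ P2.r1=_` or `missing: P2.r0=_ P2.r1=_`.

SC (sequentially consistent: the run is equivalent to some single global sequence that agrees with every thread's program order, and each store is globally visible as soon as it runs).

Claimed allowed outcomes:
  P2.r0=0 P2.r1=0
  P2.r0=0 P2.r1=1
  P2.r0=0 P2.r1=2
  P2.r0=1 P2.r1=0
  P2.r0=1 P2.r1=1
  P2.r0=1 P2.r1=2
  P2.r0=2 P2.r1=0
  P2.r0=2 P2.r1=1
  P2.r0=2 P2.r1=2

outcome vector order: (P2.r0,P2.r1)
SC: 8 outcomes — {(0,0) (0,1) (0,2) (1,1) (1,2) (2,0) (2,1) (2,2)}
claimed∖SC = {(1,0)}

spurious: P2.r0=1 P2.r1=0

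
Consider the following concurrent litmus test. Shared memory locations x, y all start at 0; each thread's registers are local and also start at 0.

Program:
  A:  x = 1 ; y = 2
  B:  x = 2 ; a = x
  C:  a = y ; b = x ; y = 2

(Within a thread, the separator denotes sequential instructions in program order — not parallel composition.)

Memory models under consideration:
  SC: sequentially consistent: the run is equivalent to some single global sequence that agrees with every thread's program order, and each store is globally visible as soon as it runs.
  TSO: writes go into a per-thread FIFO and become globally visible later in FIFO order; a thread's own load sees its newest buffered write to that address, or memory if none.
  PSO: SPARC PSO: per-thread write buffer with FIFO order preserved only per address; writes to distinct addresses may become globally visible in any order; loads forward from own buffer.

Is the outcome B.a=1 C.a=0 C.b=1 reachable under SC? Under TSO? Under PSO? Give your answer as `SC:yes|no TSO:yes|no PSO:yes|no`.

outcome vector order: (B.a,C.a,C.b)
SC: 9 outcomes — {(1,0,0) (1,0,1) (1,0,2) (1,2,1) (2,0,0) (2,0,1) (2,0,2) (2,2,1) (2,2,2)}
TSO: 9 outcomes — {(1,0,0) (1,0,1) (1,0,2) (1,2,1) (2,0,0) (2,0,1) (2,0,2) (2,2,1) (2,2,2)}
PSO: 12 outcomes — {(1,0,0) (1,0,1) (1,0,2) (1,2,0) (1,2,1) (1,2,2) (2,0,0) (2,0,1) (2,0,2) (2,2,0) (2,2,1) (2,2,2)}
target (1,0,1) ∈ {SC,TSO,PSO}

SC:yes TSO:yes PSO:yes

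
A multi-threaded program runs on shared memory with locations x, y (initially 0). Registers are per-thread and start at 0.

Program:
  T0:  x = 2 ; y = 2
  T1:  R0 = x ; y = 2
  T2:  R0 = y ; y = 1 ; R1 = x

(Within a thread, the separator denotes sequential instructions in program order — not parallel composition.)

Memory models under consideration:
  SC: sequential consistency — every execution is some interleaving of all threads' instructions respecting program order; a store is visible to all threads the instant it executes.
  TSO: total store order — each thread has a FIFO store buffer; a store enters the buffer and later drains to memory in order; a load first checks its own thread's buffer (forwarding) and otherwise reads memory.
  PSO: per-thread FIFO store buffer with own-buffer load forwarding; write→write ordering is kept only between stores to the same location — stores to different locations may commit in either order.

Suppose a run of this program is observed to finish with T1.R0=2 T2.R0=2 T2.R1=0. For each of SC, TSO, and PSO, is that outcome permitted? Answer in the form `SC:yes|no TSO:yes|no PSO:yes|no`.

SC:no TSO:no PSO:yes

outcome vector order: (T1.R0,T2.R0,T2.R1)
[SC] allowed = {(0,0,0); (0,0,2); (0,2,0); (0,2,2); (2,0,0); (2,0,2); (2,2,2)}
[TSO] allowed = {(0,0,0); (0,0,2); (0,2,0); (0,2,2); (2,0,0); (2,0,2); (2,2,2)}
[PSO] allowed = {(0,0,0); (0,0,2); (0,2,0); (0,2,2); (2,0,0); (2,0,2); (2,2,0); (2,2,2)}
target (2,2,0) ∈ {PSO}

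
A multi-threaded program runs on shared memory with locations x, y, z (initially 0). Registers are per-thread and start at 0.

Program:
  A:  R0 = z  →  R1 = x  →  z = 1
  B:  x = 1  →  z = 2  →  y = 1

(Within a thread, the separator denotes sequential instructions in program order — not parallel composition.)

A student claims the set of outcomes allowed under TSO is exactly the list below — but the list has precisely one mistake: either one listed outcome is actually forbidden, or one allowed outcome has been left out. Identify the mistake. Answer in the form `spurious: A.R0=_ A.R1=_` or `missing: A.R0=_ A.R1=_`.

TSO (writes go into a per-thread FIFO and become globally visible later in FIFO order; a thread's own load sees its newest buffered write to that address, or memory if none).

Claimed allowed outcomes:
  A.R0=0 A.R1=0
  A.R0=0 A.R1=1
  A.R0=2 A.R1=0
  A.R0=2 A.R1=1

outcome vector order: (A.R0,A.R1)
[TSO] allowed = {0/0 0/1 2/1}
claimed∖TSO = {2/0}

spurious: A.R0=2 A.R1=0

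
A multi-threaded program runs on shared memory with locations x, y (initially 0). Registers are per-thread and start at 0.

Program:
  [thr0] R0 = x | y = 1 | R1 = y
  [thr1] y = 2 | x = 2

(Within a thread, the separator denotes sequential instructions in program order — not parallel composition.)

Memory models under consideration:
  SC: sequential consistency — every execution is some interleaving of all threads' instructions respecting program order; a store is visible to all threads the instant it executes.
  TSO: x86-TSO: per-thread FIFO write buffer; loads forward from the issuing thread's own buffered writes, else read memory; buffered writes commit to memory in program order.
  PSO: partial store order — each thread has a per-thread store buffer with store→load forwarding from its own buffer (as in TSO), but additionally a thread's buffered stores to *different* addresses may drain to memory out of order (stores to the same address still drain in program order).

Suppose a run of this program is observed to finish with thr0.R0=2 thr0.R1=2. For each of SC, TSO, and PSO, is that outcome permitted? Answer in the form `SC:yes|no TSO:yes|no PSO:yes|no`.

outcome vector order: (thr0.R0,thr0.R1)
[SC] allowed = {01; 02; 21}
[TSO] allowed = {01; 02; 21}
[PSO] allowed = {01; 02; 21; 22}
target 22 ∈ {PSO}

SC:no TSO:no PSO:yes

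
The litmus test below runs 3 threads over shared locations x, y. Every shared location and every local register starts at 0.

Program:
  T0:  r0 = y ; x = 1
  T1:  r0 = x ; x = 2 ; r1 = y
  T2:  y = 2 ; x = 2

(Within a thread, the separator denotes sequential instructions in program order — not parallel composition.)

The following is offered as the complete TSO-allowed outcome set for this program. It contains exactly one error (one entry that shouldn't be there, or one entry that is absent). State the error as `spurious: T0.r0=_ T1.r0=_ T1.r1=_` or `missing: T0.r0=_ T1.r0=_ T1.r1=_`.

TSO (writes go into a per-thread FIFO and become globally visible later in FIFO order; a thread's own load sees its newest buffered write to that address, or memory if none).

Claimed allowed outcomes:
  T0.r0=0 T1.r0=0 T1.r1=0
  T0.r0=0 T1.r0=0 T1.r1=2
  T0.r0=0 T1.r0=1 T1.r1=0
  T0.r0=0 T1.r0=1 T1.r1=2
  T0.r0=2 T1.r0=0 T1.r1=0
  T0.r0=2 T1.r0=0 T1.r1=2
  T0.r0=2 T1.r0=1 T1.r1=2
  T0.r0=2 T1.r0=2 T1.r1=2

missing: T0.r0=0 T1.r0=2 T1.r1=2

outcome vector order: (T0.r0,T1.r0,T1.r1)
[TSO] allowed = {0/0/0 0/0/2 0/1/0 0/1/2 0/2/2 2/0/0 2/0/2 2/1/2 2/2/2}
TSO∖claimed = {0/2/2}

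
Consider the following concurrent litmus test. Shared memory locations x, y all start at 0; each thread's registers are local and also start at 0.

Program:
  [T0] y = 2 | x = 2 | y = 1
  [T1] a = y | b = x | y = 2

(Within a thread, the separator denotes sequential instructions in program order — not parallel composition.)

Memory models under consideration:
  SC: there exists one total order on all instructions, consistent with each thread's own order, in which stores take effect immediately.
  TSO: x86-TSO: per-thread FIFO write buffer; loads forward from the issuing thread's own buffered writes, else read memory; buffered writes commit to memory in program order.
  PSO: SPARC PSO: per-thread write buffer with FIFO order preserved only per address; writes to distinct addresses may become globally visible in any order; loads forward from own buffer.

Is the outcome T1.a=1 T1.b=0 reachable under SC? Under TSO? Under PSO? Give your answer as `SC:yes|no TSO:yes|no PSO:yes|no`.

outcome vector order: (T1.a,T1.b)
under SC → 0/0 0/2 1/2 2/0 2/2
under TSO → 0/0 0/2 1/2 2/0 2/2
under PSO → 0/0 0/2 1/0 1/2 2/0 2/2
target 1/0 ∈ {PSO}

SC:no TSO:no PSO:yes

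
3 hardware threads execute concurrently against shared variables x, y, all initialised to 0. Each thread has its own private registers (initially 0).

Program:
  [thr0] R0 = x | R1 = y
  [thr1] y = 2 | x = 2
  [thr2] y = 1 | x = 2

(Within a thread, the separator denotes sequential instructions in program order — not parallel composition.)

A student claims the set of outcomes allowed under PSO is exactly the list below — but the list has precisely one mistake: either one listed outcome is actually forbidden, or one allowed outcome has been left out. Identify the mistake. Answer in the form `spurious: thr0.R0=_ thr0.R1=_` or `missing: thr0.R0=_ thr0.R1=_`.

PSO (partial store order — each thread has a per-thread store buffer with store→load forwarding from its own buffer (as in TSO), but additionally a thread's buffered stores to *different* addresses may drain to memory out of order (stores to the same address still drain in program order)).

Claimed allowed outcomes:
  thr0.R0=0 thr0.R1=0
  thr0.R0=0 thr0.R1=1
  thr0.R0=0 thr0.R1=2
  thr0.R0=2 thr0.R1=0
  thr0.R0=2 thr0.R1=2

missing: thr0.R0=2 thr0.R1=1

outcome vector order: (thr0.R0,thr0.R1)
under PSO → 0/0; 0/1; 0/2; 2/0; 2/1; 2/2
PSO∖claimed = {2/1}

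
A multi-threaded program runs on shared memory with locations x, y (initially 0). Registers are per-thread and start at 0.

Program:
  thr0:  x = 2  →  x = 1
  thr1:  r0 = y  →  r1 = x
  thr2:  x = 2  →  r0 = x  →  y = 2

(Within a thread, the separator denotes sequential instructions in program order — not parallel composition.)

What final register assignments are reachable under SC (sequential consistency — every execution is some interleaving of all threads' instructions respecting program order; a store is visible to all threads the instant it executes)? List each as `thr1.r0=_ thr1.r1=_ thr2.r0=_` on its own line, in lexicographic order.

outcome vector order: (thr1.r0,thr1.r1,thr2.r0)
|SC outcomes| = 9

thr1.r0=0 thr1.r1=0 thr2.r0=1
thr1.r0=0 thr1.r1=0 thr2.r0=2
thr1.r0=0 thr1.r1=1 thr2.r0=1
thr1.r0=0 thr1.r1=1 thr2.r0=2
thr1.r0=0 thr1.r1=2 thr2.r0=1
thr1.r0=0 thr1.r1=2 thr2.r0=2
thr1.r0=2 thr1.r1=1 thr2.r0=1
thr1.r0=2 thr1.r1=1 thr2.r0=2
thr1.r0=2 thr1.r1=2 thr2.r0=2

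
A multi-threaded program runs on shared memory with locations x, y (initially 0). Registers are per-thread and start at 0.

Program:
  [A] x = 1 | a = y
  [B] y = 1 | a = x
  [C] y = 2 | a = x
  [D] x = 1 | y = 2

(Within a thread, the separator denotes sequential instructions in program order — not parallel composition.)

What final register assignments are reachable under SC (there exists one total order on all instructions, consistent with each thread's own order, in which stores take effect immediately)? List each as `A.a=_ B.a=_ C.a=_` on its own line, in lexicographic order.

A.a=0 B.a=1 C.a=1
A.a=1 B.a=0 C.a=0
A.a=1 B.a=0 C.a=1
A.a=1 B.a=1 C.a=0
A.a=1 B.a=1 C.a=1
A.a=2 B.a=0 C.a=0
A.a=2 B.a=0 C.a=1
A.a=2 B.a=1 C.a=0
A.a=2 B.a=1 C.a=1

outcome vector order: (A.a,B.a,C.a)
|SC outcomes| = 9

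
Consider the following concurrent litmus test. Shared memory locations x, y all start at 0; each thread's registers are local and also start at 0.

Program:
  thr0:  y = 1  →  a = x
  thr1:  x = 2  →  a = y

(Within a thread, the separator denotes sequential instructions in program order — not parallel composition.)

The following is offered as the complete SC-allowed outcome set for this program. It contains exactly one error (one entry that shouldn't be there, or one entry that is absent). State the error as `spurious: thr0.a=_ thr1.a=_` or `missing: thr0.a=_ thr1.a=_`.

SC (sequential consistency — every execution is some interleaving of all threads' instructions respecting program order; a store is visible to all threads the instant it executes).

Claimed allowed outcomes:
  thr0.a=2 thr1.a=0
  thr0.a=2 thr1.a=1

outcome vector order: (thr0.a,thr1.a)
SC (3): <0 1>; <2 0>; <2 1>
SC∖claimed = {<0 1>}

missing: thr0.a=0 thr1.a=1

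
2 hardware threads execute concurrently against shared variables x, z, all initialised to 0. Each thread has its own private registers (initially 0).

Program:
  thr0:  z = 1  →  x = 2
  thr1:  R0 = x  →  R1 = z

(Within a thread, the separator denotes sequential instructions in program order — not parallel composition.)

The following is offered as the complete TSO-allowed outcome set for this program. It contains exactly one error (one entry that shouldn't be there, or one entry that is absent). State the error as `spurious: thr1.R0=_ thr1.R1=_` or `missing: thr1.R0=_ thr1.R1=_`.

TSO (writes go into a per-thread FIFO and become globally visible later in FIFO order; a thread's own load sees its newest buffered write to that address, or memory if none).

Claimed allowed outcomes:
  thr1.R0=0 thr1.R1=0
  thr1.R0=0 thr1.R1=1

outcome vector order: (thr1.R0,thr1.R1)
[TSO] allowed = {(0,0), (0,1), (2,1)}
TSO∖claimed = {(2,1)}

missing: thr1.R0=2 thr1.R1=1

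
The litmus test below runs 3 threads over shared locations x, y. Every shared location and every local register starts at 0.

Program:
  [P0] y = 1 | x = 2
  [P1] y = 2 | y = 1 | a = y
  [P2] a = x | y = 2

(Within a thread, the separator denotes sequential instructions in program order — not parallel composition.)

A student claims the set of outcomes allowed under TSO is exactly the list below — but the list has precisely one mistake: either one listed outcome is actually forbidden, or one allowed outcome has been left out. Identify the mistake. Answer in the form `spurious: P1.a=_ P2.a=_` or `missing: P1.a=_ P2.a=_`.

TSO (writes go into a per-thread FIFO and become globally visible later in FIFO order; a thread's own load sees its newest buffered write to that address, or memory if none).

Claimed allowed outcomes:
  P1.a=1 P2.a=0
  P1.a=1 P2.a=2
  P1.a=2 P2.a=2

missing: P1.a=2 P2.a=0

outcome vector order: (P1.a,P2.a)
TSO (4): <1 0> <1 2> <2 0> <2 2>
TSO∖claimed = {<2 0>}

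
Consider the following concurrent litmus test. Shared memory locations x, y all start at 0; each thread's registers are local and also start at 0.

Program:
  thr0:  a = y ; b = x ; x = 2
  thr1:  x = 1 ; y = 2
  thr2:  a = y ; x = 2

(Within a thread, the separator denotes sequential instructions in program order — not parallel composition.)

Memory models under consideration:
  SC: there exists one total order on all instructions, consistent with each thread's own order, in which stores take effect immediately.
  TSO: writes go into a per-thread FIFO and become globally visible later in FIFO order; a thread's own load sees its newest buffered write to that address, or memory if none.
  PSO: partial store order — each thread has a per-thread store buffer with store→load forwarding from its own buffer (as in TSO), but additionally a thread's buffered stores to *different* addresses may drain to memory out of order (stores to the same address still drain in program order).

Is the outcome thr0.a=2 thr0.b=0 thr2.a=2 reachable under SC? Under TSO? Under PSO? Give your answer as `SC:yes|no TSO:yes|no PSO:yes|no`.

SC:no TSO:no PSO:yes

outcome vector order: (thr0.a,thr0.b,thr2.a)
SC: 10 outcomes — {<0 0 0> <0 0 2> <0 1 0> <0 1 2> <0 2 0> <0 2 2> <2 1 0> <2 1 2> <2 2 0> <2 2 2>}
TSO: 10 outcomes — {<0 0 0> <0 0 2> <0 1 0> <0 1 2> <0 2 0> <0 2 2> <2 1 0> <2 1 2> <2 2 0> <2 2 2>}
PSO: 12 outcomes — {<0 0 0> <0 0 2> <0 1 0> <0 1 2> <0 2 0> <0 2 2> <2 0 0> <2 0 2> <2 1 0> <2 1 2> <2 2 0> <2 2 2>}
target <2 0 2> ∈ {PSO}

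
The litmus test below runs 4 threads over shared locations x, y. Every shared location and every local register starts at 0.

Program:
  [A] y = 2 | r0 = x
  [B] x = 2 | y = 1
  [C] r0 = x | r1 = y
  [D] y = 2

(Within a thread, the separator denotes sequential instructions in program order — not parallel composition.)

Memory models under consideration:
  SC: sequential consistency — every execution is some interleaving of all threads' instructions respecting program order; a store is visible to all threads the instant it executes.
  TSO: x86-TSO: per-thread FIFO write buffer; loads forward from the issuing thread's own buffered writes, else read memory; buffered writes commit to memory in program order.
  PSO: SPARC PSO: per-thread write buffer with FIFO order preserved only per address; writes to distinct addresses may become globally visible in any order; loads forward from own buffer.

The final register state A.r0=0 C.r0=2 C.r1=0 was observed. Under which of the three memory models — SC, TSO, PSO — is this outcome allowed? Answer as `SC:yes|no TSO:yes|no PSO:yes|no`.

SC:no TSO:yes PSO:yes

outcome vector order: (A.r0,C.r0,C.r1)
under SC → (0,0,0); (0,0,1); (0,0,2); (0,2,1); (0,2,2); (2,0,0); (2,0,1); (2,0,2); (2,2,0); (2,2,1); (2,2,2)
under TSO → (0,0,0); (0,0,1); (0,0,2); (0,2,0); (0,2,1); (0,2,2); (2,0,0); (2,0,1); (2,0,2); (2,2,0); (2,2,1); (2,2,2)
under PSO → (0,0,0); (0,0,1); (0,0,2); (0,2,0); (0,2,1); (0,2,2); (2,0,0); (2,0,1); (2,0,2); (2,2,0); (2,2,1); (2,2,2)
target (0,2,0) ∈ {TSO,PSO}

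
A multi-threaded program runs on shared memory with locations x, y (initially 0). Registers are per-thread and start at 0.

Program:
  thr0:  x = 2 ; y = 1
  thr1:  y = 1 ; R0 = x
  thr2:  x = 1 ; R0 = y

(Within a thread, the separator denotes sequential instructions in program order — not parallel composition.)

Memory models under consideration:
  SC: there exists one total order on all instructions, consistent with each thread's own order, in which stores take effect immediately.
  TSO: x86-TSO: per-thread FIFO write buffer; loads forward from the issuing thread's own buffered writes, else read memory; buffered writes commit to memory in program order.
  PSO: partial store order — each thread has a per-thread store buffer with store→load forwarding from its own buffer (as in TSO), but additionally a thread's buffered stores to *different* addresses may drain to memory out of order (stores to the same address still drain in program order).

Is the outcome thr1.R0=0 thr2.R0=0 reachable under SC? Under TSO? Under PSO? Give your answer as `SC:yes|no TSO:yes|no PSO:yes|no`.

SC:no TSO:yes PSO:yes

outcome vector order: (thr1.R0,thr2.R0)
[SC] allowed = {(0,1) (1,0) (1,1) (2,0) (2,1)}
[TSO] allowed = {(0,0) (0,1) (1,0) (1,1) (2,0) (2,1)}
[PSO] allowed = {(0,0) (0,1) (1,0) (1,1) (2,0) (2,1)}
target (0,0) ∈ {TSO,PSO}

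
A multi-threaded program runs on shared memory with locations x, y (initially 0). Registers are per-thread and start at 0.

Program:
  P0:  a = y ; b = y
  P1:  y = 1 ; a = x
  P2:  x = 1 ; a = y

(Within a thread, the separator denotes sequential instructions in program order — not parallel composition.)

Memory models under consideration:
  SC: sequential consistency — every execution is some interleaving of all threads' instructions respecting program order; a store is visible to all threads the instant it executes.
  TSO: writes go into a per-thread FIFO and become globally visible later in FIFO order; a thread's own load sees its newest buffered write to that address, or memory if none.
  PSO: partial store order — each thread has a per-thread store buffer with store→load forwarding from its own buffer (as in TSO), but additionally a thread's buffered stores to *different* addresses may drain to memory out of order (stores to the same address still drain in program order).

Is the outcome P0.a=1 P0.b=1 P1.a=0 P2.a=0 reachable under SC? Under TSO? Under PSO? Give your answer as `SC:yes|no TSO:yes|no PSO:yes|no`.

SC:no TSO:yes PSO:yes

outcome vector order: (P0.a,P0.b,P1.a,P2.a)
SC (9): 0/0/0/1 0/0/1/0 0/0/1/1 0/1/0/1 0/1/1/0 0/1/1/1 1/1/0/1 1/1/1/0 1/1/1/1
TSO (12): 0/0/0/0 0/0/0/1 0/0/1/0 0/0/1/1 0/1/0/0 0/1/0/1 0/1/1/0 0/1/1/1 1/1/0/0 1/1/0/1 1/1/1/0 1/1/1/1
PSO (12): 0/0/0/0 0/0/0/1 0/0/1/0 0/0/1/1 0/1/0/0 0/1/0/1 0/1/1/0 0/1/1/1 1/1/0/0 1/1/0/1 1/1/1/0 1/1/1/1
target 1/1/0/0 ∈ {TSO,PSO}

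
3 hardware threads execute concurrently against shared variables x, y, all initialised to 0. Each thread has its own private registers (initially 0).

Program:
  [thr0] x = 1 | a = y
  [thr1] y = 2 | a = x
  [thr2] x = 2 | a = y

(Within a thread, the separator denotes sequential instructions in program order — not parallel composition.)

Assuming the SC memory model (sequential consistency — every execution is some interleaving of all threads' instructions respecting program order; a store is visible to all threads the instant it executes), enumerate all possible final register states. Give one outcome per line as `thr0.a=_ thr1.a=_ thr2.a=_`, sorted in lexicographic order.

outcome vector order: (thr0.a,thr1.a,thr2.a)
|SC outcomes| = 9

thr0.a=0 thr1.a=1 thr2.a=0
thr0.a=0 thr1.a=1 thr2.a=2
thr0.a=0 thr1.a=2 thr2.a=0
thr0.a=0 thr1.a=2 thr2.a=2
thr0.a=2 thr1.a=0 thr2.a=2
thr0.a=2 thr1.a=1 thr2.a=0
thr0.a=2 thr1.a=1 thr2.a=2
thr0.a=2 thr1.a=2 thr2.a=0
thr0.a=2 thr1.a=2 thr2.a=2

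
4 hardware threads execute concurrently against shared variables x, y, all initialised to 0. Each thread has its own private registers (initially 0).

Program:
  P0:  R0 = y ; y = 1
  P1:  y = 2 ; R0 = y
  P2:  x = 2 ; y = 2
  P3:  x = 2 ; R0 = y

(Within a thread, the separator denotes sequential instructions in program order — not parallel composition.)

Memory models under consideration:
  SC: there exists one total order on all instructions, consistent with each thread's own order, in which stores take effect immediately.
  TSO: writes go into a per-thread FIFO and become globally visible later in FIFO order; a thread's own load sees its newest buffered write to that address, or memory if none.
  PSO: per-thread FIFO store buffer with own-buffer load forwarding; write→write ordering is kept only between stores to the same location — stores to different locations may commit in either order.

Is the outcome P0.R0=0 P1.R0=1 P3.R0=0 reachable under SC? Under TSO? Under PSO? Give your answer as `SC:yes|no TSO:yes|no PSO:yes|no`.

outcome vector order: (P0.R0,P1.R0,P3.R0)
under SC → 010; 011; 012; 020; 021; 022; 210; 211; 212; 220; 221; 222
under TSO → 010; 011; 012; 020; 021; 022; 210; 211; 212; 220; 221; 222
under PSO → 010; 011; 012; 020; 021; 022; 210; 211; 212; 220; 221; 222
target 010 ∈ {SC,TSO,PSO}

SC:yes TSO:yes PSO:yes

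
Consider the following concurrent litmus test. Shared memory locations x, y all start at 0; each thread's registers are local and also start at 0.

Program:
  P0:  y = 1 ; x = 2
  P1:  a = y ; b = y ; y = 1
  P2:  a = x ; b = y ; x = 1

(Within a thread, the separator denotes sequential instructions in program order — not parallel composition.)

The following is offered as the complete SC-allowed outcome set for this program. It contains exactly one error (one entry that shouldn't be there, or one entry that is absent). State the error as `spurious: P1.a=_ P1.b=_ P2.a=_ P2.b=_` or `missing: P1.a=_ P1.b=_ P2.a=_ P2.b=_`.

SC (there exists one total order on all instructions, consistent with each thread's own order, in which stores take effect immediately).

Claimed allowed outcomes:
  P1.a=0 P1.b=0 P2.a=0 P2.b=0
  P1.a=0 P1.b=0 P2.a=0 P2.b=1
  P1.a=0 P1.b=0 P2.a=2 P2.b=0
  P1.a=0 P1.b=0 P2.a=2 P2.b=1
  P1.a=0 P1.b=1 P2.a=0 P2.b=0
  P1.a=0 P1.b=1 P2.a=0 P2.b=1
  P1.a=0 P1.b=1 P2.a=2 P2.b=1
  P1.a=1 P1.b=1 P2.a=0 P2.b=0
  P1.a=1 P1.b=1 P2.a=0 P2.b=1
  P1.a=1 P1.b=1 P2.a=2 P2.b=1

outcome vector order: (P1.a,P1.b,P2.a,P2.b)
SC: 9 outcomes — {(0,0,0,0) (0,0,0,1) (0,0,2,1) (0,1,0,0) (0,1,0,1) (0,1,2,1) (1,1,0,0) (1,1,0,1) (1,1,2,1)}
claimed∖SC = {(0,0,2,0)}

spurious: P1.a=0 P1.b=0 P2.a=2 P2.b=0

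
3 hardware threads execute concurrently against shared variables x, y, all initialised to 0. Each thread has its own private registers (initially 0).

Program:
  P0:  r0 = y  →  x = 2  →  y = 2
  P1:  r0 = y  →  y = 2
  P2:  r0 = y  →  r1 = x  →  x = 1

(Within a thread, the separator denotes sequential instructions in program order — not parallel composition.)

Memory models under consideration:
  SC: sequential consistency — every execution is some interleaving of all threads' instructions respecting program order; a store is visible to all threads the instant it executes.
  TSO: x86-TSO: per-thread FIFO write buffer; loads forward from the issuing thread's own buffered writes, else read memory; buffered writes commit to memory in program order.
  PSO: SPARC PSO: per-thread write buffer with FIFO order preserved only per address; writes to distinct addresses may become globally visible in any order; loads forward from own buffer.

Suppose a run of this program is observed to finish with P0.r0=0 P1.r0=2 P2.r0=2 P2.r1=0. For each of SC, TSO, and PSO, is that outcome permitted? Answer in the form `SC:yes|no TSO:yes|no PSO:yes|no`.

SC:no TSO:no PSO:yes

outcome vector order: (P0.r0,P1.r0,P2.r0,P2.r1)
SC: 11 outcomes — {<0 0 0 0> <0 0 0 2> <0 0 2 0> <0 0 2 2> <0 2 0 0> <0 2 0 2> <0 2 2 2> <2 0 0 0> <2 0 0 2> <2 0 2 0> <2 0 2 2>}
TSO: 11 outcomes — {<0 0 0 0> <0 0 0 2> <0 0 2 0> <0 0 2 2> <0 2 0 0> <0 2 0 2> <0 2 2 2> <2 0 0 0> <2 0 0 2> <2 0 2 0> <2 0 2 2>}
PSO: 12 outcomes — {<0 0 0 0> <0 0 0 2> <0 0 2 0> <0 0 2 2> <0 2 0 0> <0 2 0 2> <0 2 2 0> <0 2 2 2> <2 0 0 0> <2 0 0 2> <2 0 2 0> <2 0 2 2>}
target <0 2 2 0> ∈ {PSO}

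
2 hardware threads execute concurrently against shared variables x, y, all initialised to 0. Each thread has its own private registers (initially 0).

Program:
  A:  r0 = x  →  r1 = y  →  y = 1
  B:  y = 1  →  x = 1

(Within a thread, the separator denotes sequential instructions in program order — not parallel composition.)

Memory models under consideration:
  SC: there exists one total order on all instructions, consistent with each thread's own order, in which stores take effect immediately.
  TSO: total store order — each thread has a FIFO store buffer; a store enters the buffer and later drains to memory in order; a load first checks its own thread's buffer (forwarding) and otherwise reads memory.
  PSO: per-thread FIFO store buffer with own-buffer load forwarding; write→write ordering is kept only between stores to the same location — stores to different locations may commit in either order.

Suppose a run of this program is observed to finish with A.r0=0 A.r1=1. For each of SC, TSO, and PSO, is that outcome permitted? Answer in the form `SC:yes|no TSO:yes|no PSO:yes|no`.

SC:yes TSO:yes PSO:yes

outcome vector order: (A.r0,A.r1)
SC: 3 outcomes — {00; 01; 11}
TSO: 3 outcomes — {00; 01; 11}
PSO: 4 outcomes — {00; 01; 10; 11}
target 01 ∈ {SC,TSO,PSO}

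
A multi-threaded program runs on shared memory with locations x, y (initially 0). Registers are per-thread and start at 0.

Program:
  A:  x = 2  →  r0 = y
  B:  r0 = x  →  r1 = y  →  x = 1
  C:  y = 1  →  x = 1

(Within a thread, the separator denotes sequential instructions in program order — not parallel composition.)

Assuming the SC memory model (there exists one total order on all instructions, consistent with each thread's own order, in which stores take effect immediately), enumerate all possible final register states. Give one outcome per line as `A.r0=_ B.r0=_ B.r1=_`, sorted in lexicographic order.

A.r0=0 B.r0=0 B.r1=0
A.r0=0 B.r0=0 B.r1=1
A.r0=0 B.r0=1 B.r1=1
A.r0=0 B.r0=2 B.r1=0
A.r0=0 B.r0=2 B.r1=1
A.r0=1 B.r0=0 B.r1=0
A.r0=1 B.r0=0 B.r1=1
A.r0=1 B.r0=1 B.r1=1
A.r0=1 B.r0=2 B.r1=0
A.r0=1 B.r0=2 B.r1=1

outcome vector order: (A.r0,B.r0,B.r1)
|SC outcomes| = 10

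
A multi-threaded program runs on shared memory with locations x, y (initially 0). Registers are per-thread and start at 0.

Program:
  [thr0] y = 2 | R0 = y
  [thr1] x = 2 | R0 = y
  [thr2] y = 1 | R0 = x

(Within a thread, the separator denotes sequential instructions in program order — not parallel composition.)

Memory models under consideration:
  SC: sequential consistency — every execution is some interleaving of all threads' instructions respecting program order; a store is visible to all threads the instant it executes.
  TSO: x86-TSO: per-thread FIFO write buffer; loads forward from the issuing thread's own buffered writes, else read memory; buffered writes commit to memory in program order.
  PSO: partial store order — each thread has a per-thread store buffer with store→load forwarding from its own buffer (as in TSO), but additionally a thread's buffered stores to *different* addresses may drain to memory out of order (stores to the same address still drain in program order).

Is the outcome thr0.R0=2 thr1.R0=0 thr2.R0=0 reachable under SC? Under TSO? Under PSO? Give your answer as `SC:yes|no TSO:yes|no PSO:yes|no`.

outcome vector order: (thr0.R0,thr1.R0,thr2.R0)
[SC] allowed = {1/0/2 1/1/0 1/1/2 1/2/2 2/0/2 2/1/0 2/1/2 2/2/0 2/2/2}
[TSO] allowed = {1/0/0 1/0/2 1/1/0 1/1/2 1/2/0 1/2/2 2/0/0 2/0/2 2/1/0 2/1/2 2/2/0 2/2/2}
[PSO] allowed = {1/0/0 1/0/2 1/1/0 1/1/2 1/2/0 1/2/2 2/0/0 2/0/2 2/1/0 2/1/2 2/2/0 2/2/2}
target 2/0/0 ∈ {TSO,PSO}

SC:no TSO:yes PSO:yes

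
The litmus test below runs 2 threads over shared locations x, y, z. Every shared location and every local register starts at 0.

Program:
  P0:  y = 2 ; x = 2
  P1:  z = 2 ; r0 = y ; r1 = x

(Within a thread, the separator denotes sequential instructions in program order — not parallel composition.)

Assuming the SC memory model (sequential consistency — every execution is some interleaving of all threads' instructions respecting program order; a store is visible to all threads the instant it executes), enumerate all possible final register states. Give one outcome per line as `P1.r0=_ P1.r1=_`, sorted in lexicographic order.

outcome vector order: (P1.r0,P1.r1)
|SC outcomes| = 4

P1.r0=0 P1.r1=0
P1.r0=0 P1.r1=2
P1.r0=2 P1.r1=0
P1.r0=2 P1.r1=2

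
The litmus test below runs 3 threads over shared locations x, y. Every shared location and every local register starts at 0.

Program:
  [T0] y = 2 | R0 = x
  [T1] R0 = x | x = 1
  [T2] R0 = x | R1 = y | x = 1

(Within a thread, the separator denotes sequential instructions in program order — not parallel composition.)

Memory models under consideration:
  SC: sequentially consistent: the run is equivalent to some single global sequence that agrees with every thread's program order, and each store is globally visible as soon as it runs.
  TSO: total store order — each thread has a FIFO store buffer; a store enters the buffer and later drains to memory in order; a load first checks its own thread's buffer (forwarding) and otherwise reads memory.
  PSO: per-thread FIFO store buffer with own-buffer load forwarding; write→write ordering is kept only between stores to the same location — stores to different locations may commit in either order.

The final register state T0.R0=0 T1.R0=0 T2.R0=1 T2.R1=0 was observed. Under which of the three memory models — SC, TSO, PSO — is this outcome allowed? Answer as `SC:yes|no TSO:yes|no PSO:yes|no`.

outcome vector order: (T0.R0,T1.R0,T2.R0,T2.R1)
SC: 11 outcomes — {(0,0,0,0); (0,0,0,2); (0,0,1,2); (0,1,0,0); (0,1,0,2); (1,0,0,0); (1,0,0,2); (1,0,1,0); (1,0,1,2); (1,1,0,0); (1,1,0,2)}
TSO: 12 outcomes — {(0,0,0,0); (0,0,0,2); (0,0,1,0); (0,0,1,2); (0,1,0,0); (0,1,0,2); (1,0,0,0); (1,0,0,2); (1,0,1,0); (1,0,1,2); (1,1,0,0); (1,1,0,2)}
PSO: 12 outcomes — {(0,0,0,0); (0,0,0,2); (0,0,1,0); (0,0,1,2); (0,1,0,0); (0,1,0,2); (1,0,0,0); (1,0,0,2); (1,0,1,0); (1,0,1,2); (1,1,0,0); (1,1,0,2)}
target (0,0,1,0) ∈ {TSO,PSO}

SC:no TSO:yes PSO:yes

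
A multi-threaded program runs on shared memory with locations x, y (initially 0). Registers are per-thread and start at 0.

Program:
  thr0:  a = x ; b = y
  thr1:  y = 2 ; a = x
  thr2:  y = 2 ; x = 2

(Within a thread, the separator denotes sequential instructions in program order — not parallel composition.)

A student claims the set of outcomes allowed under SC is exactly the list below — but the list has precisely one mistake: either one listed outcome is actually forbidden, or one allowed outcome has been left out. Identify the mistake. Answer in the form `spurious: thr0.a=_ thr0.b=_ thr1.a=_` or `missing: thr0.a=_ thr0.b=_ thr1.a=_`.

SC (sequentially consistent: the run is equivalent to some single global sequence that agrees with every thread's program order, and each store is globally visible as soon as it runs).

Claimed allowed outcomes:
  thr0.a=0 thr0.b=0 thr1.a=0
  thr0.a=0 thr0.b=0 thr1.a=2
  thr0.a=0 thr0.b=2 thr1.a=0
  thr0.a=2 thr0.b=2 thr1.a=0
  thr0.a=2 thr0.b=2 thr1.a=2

missing: thr0.a=0 thr0.b=2 thr1.a=2

outcome vector order: (thr0.a,thr0.b,thr1.a)
under SC → <0 0 0>, <0 0 2>, <0 2 0>, <0 2 2>, <2 2 0>, <2 2 2>
SC∖claimed = {<0 2 2>}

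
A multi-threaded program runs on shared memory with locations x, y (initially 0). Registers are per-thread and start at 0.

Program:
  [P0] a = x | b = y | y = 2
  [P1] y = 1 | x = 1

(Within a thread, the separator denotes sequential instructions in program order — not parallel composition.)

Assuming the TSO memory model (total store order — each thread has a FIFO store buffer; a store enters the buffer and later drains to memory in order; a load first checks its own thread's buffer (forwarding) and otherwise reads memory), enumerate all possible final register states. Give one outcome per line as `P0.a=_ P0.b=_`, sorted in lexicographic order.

P0.a=0 P0.b=0
P0.a=0 P0.b=1
P0.a=1 P0.b=1

outcome vector order: (P0.a,P0.b)
|TSO outcomes| = 3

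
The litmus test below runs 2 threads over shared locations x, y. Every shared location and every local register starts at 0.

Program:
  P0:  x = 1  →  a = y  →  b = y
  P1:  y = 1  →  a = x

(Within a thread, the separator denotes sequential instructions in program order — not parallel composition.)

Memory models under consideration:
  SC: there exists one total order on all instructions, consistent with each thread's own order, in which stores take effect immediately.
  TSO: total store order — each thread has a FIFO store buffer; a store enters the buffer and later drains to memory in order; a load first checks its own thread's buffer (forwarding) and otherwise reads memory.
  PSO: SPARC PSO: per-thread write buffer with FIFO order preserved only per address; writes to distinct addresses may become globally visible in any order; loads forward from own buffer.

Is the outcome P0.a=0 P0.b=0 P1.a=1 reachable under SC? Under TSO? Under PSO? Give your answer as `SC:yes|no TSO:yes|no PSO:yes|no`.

outcome vector order: (P0.a,P0.b,P1.a)
SC: 4 outcomes — {<0 0 1>; <0 1 1>; <1 1 0>; <1 1 1>}
TSO: 6 outcomes — {<0 0 0>; <0 0 1>; <0 1 0>; <0 1 1>; <1 1 0>; <1 1 1>}
PSO: 6 outcomes — {<0 0 0>; <0 0 1>; <0 1 0>; <0 1 1>; <1 1 0>; <1 1 1>}
target <0 0 1> ∈ {SC,TSO,PSO}

SC:yes TSO:yes PSO:yes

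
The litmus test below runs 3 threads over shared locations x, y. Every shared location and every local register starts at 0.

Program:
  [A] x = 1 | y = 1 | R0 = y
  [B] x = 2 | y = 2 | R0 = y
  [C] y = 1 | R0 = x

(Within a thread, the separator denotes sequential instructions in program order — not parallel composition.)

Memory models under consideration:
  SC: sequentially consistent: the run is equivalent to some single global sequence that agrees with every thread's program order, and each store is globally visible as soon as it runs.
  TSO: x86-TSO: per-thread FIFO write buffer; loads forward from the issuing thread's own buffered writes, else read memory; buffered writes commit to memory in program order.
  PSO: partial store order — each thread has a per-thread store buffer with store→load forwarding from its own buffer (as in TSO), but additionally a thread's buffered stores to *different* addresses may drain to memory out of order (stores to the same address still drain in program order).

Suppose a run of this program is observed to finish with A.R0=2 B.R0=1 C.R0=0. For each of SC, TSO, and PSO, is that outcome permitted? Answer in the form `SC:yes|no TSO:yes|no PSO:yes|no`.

outcome vector order: (A.R0,B.R0,C.R0)
under SC → 1/1/0, 1/1/1, 1/1/2, 1/2/0, 1/2/1, 1/2/2, 2/1/1, 2/1/2, 2/2/0, 2/2/1, 2/2/2
under TSO → 1/1/0, 1/1/1, 1/1/2, 1/2/0, 1/2/1, 1/2/2, 2/1/0, 2/1/1, 2/1/2, 2/2/0, 2/2/1, 2/2/2
under PSO → 1/1/0, 1/1/1, 1/1/2, 1/2/0, 1/2/1, 1/2/2, 2/1/0, 2/1/1, 2/1/2, 2/2/0, 2/2/1, 2/2/2
target 2/1/0 ∈ {TSO,PSO}

SC:no TSO:yes PSO:yes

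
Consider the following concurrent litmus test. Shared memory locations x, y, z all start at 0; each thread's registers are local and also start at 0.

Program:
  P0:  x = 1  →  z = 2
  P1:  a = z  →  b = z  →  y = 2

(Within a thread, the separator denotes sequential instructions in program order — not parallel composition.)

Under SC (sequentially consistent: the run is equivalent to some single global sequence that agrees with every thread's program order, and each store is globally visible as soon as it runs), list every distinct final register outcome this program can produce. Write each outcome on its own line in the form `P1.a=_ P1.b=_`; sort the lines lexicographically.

outcome vector order: (P1.a,P1.b)
|SC outcomes| = 3

P1.a=0 P1.b=0
P1.a=0 P1.b=2
P1.a=2 P1.b=2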